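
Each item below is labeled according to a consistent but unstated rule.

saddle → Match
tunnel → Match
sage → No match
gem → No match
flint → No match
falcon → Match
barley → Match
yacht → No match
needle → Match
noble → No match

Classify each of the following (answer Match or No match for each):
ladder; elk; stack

Match, No match, No match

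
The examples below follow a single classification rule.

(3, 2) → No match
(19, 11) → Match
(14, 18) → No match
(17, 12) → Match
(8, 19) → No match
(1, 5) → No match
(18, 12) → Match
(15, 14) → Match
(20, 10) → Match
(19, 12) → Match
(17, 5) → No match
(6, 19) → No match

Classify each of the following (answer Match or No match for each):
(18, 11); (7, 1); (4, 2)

Rule: first > second AND sum ≥ 25. This holds for each 'Match' example and fails for each 'No match' one.
Match: (18, 11), since 18 > 11, 18+11 = 29. No match: (7, 1), since 7 > 1, 7+1 = 8. No match: (4, 2), since 4 > 2, 4+2 = 6.

Match, No match, No match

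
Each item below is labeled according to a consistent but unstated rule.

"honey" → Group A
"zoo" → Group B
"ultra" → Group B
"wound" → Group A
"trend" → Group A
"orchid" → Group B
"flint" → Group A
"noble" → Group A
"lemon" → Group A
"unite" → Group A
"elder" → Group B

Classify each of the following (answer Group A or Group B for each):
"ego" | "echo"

Group B, Group B

The distinguishing property — contains 'n' — holds for all the 'Group A' cases and none of the 'Group B' cases.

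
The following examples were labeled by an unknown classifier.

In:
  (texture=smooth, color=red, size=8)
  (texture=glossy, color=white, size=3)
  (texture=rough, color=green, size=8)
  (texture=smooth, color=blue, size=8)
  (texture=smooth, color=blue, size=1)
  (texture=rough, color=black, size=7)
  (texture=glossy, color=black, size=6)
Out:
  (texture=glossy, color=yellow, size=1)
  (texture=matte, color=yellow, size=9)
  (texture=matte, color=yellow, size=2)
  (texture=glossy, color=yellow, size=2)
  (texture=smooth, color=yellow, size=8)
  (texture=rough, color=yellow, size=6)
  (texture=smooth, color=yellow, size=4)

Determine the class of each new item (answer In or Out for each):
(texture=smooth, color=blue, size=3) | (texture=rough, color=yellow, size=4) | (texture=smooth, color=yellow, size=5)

In, Out, Out

All 'In' examples share one property — color is not yellow — and every 'Out' example lacks it.
(texture=smooth, color=blue, size=3): color is blue, passes → In. (texture=rough, color=yellow, size=4): color is yellow, doesn't qualify → Out. (texture=smooth, color=yellow, size=5): color is yellow, doesn't qualify → Out.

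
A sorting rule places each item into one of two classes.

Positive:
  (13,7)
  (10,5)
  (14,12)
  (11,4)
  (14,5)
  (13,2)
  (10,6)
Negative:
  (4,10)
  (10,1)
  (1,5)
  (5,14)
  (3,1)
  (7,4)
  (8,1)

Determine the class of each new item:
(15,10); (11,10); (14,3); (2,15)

Positive, Positive, Positive, Negative

'Positive' ⟺ first > second AND sum ≥ 14.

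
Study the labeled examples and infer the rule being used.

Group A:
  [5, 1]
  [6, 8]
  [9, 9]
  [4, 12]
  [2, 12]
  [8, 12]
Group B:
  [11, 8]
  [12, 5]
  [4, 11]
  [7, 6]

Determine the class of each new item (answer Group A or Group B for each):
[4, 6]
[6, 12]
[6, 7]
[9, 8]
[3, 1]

Group A, Group A, Group B, Group B, Group A

Looking at the examples, the only property every 'Group A' case has and every 'Group B' case lacks is: sum is even.
[4, 6]: Group A (4+6 = 10). [6, 12]: Group A (6+12 = 18). [6, 7]: Group B (6+7 = 13). [9, 8]: Group B (9+8 = 17). [3, 1]: Group A (3+1 = 4).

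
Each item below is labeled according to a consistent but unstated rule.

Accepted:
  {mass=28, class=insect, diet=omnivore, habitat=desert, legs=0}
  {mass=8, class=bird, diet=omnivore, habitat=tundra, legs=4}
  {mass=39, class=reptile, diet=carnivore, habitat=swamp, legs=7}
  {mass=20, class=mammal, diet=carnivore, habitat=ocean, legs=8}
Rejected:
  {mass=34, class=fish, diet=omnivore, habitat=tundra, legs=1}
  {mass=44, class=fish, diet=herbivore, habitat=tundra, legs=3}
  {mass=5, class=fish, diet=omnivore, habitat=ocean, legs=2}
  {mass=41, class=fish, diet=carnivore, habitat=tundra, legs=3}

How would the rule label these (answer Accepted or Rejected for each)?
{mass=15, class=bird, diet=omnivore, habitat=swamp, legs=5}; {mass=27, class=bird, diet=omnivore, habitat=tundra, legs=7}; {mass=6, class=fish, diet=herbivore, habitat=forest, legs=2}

Checking candidate rules against both groups, what survives is: class is not fish.
{mass=15, class=bird, diet=omnivore, habitat=swamp, legs=5}: class is bird — has this property, so Accepted. {mass=27, class=bird, diet=omnivore, habitat=tundra, legs=7}: class is bird — has this property, so Accepted. {mass=6, class=fish, diet=herbivore, habitat=forest, legs=2}: class is fish — does not satisfy this, so Rejected.

Accepted, Accepted, Rejected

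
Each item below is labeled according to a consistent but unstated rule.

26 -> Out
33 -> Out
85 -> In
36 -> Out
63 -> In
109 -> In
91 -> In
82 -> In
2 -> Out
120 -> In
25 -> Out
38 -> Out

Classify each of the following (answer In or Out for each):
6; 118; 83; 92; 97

Out, In, In, In, In

All 'In' examples share one property — at least 63 — and every 'Out' example lacks it.
6: 6 < 63 — doesn't match, so Out. 118: 118 ≥ 63 — fits, so In. 83: 83 ≥ 63 — fits, so In. 92: 92 ≥ 63 — fits, so In. 97: 97 ≥ 63 — fits, so In.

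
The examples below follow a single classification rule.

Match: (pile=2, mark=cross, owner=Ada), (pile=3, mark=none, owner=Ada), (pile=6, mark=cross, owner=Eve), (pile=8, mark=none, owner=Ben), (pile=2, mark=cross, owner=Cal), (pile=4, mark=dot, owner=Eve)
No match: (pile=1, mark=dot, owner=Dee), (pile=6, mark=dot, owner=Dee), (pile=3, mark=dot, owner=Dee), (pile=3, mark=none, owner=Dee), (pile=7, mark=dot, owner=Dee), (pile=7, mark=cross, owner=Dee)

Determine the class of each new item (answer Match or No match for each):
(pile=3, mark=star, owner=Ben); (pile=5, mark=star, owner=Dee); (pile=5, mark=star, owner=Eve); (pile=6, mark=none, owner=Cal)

Match, No match, Match, Match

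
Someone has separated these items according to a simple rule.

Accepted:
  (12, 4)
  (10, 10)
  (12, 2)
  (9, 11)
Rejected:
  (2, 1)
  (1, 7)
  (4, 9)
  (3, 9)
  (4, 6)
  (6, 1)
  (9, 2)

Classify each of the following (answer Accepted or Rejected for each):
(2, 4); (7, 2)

Rejected, Rejected

Every 'Accepted' example satisfies: sum ≥ 14. None of the 'Rejected' examples do.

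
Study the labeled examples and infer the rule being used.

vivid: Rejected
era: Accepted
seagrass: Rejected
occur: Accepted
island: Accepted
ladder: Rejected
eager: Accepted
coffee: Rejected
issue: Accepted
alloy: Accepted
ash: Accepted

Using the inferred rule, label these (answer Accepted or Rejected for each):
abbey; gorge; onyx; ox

Accepted, Rejected, Accepted, Accepted

The rule appears to be: starts with a vowel.
abbey: starts with 'a', matches → Accepted.
gorge: starts with 'g', lacks this property → Rejected.
onyx: starts with 'o', matches → Accepted.
ox: starts with 'o', matches → Accepted.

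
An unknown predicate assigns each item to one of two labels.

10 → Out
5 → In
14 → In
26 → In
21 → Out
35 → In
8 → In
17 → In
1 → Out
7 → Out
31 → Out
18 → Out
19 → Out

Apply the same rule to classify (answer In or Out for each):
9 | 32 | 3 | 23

One predicate separates the groups cleanly: ≡ 2 (mod 3).
9: Out (9 mod 3 = 0).
32: In (32 mod 3 = 2).
3: Out (3 mod 3 = 0).
23: In (23 mod 3 = 2).

Out, In, Out, In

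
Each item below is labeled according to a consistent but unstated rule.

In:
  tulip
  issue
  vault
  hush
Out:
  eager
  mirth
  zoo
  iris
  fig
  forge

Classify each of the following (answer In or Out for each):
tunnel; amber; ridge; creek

In, Out, Out, Out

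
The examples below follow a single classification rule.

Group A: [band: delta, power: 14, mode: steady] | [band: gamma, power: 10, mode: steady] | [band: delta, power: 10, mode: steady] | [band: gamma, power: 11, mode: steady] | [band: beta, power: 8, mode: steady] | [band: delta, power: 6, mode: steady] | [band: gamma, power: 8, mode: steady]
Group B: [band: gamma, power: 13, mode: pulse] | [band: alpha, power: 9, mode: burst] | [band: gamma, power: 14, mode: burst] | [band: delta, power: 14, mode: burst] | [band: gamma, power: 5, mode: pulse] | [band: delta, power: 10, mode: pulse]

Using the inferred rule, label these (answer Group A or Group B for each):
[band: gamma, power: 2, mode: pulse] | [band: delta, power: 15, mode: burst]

Group B, Group B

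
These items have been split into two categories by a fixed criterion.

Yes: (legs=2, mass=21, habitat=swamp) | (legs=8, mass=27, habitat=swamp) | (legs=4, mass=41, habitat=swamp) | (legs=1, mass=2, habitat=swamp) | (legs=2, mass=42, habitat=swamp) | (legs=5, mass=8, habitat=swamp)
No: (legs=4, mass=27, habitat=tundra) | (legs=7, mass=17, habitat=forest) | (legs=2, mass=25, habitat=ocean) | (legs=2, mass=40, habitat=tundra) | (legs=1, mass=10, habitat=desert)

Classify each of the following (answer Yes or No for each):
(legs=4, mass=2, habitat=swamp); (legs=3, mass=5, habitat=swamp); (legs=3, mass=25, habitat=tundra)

A rule that fits every label: habitat is swamp — true of each 'Yes' example, false of each 'No' one.
(legs=4, mass=2, habitat=swamp): habitat is swamp, qualifies → Yes.
(legs=3, mass=5, habitat=swamp): habitat is swamp, qualifies → Yes.
(legs=3, mass=25, habitat=tundra): habitat is tundra, does not pass → No.

Yes, Yes, No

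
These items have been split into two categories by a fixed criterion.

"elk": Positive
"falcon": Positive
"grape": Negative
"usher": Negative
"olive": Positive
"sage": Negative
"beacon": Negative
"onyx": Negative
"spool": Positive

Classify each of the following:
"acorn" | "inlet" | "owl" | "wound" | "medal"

Negative, Positive, Positive, Negative, Positive

The classifier is using: contains 'l'.
"acorn": Negative (no 'l').
"inlet": Positive (has 'l').
"owl": Positive (has 'l').
"wound": Negative (no 'l').
"medal": Positive (has 'l').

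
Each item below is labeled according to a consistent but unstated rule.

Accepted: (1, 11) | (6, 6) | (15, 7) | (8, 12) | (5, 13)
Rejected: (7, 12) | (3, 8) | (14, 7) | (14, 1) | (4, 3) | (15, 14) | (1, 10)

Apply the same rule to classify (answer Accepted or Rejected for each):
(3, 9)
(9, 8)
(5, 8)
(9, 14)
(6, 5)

A rule that fits every label: sum is even — true of each 'Accepted' example, false of each 'Rejected' one.
Accepted: (3, 9), since 3+9 = 12.
Rejected: (9, 8), since 9+8 = 17.
Rejected: (5, 8), since 5+8 = 13.
Rejected: (9, 14), since 9+14 = 23.
Rejected: (6, 5), since 6+5 = 11.

Accepted, Rejected, Rejected, Rejected, Rejected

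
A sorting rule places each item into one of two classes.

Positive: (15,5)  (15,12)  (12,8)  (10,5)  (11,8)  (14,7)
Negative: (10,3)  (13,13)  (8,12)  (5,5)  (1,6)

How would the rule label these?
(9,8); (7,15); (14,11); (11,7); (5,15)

The simplest hypothesis consistent with all the labels is: first > second AND sum ≥ 15.
Positive: (9,8), since 9 > 8, 9+8 = 17.
Negative: (7,15), since 7 < 15, 7+15 = 22.
Positive: (14,11), since 14 > 11, 14+11 = 25.
Positive: (11,7), since 11 > 7, 11+7 = 18.
Negative: (5,15), since 5 < 15, 5+15 = 20.

Positive, Negative, Positive, Positive, Negative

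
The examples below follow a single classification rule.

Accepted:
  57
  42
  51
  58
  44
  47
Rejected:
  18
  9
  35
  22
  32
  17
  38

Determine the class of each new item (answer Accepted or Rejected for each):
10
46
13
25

Rejected, Accepted, Rejected, Rejected

One predicate separates the groups cleanly: at least 42.
Rejected: 10, since 10 < 42. Accepted: 46, since 46 ≥ 42. Rejected: 13, since 13 < 42. Rejected: 25, since 25 < 42.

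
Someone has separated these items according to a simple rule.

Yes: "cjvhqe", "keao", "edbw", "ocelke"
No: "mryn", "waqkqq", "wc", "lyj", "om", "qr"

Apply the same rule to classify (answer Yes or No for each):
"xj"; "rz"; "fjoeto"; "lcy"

The simplest hypothesis consistent with all the labels is: contains 'e'.

No, No, Yes, No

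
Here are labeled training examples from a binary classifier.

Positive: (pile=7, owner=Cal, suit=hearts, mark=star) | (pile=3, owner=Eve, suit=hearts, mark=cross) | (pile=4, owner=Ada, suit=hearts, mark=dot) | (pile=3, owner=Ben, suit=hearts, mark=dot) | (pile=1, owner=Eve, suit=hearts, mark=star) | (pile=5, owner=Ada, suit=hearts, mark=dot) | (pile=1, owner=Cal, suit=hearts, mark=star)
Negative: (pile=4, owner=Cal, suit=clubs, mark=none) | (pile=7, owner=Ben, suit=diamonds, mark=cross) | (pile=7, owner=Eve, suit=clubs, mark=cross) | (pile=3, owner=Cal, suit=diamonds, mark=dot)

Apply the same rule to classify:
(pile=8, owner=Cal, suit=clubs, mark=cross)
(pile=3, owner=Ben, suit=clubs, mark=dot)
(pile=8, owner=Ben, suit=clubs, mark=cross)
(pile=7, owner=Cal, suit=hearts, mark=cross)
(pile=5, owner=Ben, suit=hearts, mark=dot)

Negative, Negative, Negative, Positive, Positive

The distinguishing property — suit is hearts — holds for all the 'Positive' cases and none of the 'Negative' cases.
(pile=8, owner=Cal, suit=clubs, mark=cross) → suit is clubs → Negative.
(pile=3, owner=Ben, suit=clubs, mark=dot) → suit is clubs → Negative.
(pile=8, owner=Ben, suit=clubs, mark=cross) → suit is clubs → Negative.
(pile=7, owner=Cal, suit=hearts, mark=cross) → suit is hearts → Positive.
(pile=5, owner=Ben, suit=hearts, mark=dot) → suit is hearts → Positive.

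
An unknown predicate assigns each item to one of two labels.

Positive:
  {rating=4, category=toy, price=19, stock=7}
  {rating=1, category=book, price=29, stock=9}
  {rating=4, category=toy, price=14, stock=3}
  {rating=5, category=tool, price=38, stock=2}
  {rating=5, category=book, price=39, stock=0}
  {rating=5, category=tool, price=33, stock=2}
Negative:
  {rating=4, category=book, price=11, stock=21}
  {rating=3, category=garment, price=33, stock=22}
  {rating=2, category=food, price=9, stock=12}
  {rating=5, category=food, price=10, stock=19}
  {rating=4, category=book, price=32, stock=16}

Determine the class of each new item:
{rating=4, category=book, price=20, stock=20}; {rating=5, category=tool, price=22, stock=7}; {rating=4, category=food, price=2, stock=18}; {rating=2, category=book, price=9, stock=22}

Negative, Positive, Negative, Negative

The distinguishing property — stock ≤ 9 — holds for all the 'Positive' cases and none of the 'Negative' cases.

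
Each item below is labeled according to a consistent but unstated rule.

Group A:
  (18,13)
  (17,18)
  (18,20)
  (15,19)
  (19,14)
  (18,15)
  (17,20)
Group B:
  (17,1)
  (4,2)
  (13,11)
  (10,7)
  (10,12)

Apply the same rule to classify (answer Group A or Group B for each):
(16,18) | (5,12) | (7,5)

Group A, Group B, Group B

'Group A' ⟺ sum ≥ 31.
(16,18): 16+18 = 34 — meets the rule, so Group A.
(5,12): 5+12 = 17 — does not fit, so Group B.
(7,5): 7+5 = 12 — does not fit, so Group B.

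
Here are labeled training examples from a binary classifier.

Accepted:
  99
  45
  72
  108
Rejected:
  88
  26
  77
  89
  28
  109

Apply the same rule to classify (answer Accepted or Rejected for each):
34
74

Rule: multiple of 3. This holds for each 'Accepted' example and fails for each 'Rejected' one.

Rejected, Rejected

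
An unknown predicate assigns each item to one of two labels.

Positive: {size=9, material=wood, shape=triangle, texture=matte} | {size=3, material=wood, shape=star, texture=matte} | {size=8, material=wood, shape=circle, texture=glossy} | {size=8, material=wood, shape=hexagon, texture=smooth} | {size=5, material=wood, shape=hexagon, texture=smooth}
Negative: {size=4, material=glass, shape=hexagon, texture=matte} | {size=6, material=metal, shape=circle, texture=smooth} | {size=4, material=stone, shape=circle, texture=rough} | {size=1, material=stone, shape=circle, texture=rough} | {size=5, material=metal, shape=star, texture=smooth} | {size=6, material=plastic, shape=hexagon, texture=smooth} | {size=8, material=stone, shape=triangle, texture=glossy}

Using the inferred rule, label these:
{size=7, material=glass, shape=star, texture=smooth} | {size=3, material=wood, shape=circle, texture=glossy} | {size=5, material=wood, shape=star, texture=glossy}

Negative, Positive, Positive

Rule: material is wood. This holds for each 'Positive' example and fails for each 'Negative' one.
{size=7, material=glass, shape=star, texture=smooth} → material is glass → Negative. {size=3, material=wood, shape=circle, texture=glossy} → material is wood → Positive. {size=5, material=wood, shape=star, texture=glossy} → material is wood → Positive.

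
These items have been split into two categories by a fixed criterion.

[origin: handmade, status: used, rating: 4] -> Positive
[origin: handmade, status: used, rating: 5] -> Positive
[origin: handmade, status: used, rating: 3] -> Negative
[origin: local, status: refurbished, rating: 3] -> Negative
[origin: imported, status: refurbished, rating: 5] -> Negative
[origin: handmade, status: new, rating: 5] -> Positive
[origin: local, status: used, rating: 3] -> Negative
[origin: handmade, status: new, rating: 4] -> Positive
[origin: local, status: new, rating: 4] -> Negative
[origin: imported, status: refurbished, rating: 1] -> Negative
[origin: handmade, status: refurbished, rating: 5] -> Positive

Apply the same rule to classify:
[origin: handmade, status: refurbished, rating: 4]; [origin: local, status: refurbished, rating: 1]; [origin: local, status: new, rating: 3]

The pattern is that an item is 'Positive' exactly when: origin is handmade AND rating ≥ 4.
[origin: handmade, status: refurbished, rating: 4]: origin is handmade, rating = 4 — meets the rule, so Positive. [origin: local, status: refurbished, rating: 1]: origin is local, rating = 1 — doesn't match, so Negative. [origin: local, status: new, rating: 3]: origin is local, rating = 3 — doesn't match, so Negative.

Positive, Negative, Negative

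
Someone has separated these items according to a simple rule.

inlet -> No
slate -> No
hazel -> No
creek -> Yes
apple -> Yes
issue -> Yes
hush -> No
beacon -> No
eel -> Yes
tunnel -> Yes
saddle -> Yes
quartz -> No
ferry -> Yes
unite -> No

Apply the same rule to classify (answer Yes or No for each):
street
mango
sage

Yes, No, No

The simplest hypothesis consistent with all the labels is: has a double letter.
street → 'ee' doubled → Yes.
mango → no doubled letter → No.
sage → no doubled letter → No.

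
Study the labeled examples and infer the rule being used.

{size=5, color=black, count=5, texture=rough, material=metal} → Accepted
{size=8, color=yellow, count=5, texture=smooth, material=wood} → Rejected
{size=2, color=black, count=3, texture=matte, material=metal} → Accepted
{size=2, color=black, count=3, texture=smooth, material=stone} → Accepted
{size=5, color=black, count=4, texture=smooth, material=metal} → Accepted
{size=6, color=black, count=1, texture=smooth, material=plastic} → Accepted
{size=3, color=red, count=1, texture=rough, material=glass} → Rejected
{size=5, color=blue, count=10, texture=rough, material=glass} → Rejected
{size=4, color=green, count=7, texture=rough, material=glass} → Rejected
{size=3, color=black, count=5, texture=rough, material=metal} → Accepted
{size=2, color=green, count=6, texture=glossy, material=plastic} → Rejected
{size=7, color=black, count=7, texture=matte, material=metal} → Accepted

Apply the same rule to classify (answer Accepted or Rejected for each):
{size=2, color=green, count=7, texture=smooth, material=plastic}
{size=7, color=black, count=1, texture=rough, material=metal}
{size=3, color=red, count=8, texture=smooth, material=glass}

A rule that fits every label: color is black — true of each 'Accepted' example, false of each 'Rejected' one.

Rejected, Accepted, Rejected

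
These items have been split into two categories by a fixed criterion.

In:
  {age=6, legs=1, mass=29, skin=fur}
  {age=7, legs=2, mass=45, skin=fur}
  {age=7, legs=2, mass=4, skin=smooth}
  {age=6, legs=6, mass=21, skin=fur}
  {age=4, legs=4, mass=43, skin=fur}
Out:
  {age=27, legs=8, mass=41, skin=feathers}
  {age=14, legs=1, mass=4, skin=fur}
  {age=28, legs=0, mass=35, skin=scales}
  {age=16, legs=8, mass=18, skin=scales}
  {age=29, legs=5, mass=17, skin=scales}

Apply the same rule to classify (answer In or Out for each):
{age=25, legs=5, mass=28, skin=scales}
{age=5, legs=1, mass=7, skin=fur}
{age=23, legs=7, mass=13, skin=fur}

Out, In, Out

'In' ⟺ age ≤ 7.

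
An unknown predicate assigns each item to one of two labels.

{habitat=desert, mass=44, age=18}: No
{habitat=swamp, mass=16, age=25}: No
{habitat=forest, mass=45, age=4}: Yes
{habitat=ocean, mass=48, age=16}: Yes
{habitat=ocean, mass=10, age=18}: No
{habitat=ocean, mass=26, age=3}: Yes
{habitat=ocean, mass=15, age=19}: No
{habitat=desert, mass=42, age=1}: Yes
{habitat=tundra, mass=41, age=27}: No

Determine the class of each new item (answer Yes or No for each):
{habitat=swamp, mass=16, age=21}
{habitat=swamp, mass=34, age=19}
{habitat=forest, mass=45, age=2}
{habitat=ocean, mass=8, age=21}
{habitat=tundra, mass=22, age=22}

No, No, Yes, No, No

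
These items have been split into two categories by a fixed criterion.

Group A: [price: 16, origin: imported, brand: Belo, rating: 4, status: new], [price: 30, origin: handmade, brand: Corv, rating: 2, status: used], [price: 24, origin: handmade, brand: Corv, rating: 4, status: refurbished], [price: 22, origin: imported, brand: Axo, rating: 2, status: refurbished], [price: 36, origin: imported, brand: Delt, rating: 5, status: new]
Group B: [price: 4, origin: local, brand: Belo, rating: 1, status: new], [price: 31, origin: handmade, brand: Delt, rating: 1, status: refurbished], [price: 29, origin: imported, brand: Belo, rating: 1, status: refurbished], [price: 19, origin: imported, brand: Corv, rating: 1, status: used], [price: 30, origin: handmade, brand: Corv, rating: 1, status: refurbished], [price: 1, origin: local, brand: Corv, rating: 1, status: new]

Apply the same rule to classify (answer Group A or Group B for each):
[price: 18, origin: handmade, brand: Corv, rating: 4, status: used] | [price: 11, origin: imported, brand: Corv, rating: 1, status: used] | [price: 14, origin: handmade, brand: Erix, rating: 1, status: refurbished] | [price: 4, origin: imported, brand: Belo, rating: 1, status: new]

Group A, Group B, Group B, Group B

The distinguishing property — rating ≥ 2 — holds for all the 'Group A' cases and none of the 'Group B' cases.
[price: 18, origin: handmade, brand: Corv, rating: 4, status: used] — rating = 4, hence Group A.
[price: 11, origin: imported, brand: Corv, rating: 1, status: used] — rating = 1, hence Group B.
[price: 14, origin: handmade, brand: Erix, rating: 1, status: refurbished] — rating = 1, hence Group B.
[price: 4, origin: imported, brand: Belo, rating: 1, status: new] — rating = 1, hence Group B.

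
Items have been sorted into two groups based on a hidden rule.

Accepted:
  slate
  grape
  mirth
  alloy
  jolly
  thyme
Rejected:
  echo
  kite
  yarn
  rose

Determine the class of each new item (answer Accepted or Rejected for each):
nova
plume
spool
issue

Rejected, Accepted, Accepted, Accepted

'Accepted' ⟺ odd length.
nova — length 4, hence Rejected. plume — length 5, hence Accepted. spool — length 5, hence Accepted. issue — length 5, hence Accepted.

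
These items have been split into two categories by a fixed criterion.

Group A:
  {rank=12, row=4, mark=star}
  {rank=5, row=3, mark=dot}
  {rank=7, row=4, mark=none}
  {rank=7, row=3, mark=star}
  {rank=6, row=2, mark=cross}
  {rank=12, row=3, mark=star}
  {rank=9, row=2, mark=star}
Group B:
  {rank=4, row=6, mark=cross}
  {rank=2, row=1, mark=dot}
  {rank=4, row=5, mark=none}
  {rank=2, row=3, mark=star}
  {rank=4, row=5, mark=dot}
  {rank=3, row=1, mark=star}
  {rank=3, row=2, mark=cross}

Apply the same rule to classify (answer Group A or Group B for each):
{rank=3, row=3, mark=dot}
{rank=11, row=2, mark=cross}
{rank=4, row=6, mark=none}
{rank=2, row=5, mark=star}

'Group A' ⟺ rank ≥ 5.
{rank=3, row=3, mark=dot} — rank = 3, hence Group B.
{rank=11, row=2, mark=cross} — rank = 11, hence Group A.
{rank=4, row=6, mark=none} — rank = 4, hence Group B.
{rank=2, row=5, mark=star} — rank = 2, hence Group B.

Group B, Group A, Group B, Group B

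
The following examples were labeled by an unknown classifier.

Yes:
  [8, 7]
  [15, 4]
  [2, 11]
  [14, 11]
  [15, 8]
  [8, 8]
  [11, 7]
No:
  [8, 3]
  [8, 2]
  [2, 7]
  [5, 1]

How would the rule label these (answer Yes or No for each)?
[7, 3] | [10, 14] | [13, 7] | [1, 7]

No, Yes, Yes, No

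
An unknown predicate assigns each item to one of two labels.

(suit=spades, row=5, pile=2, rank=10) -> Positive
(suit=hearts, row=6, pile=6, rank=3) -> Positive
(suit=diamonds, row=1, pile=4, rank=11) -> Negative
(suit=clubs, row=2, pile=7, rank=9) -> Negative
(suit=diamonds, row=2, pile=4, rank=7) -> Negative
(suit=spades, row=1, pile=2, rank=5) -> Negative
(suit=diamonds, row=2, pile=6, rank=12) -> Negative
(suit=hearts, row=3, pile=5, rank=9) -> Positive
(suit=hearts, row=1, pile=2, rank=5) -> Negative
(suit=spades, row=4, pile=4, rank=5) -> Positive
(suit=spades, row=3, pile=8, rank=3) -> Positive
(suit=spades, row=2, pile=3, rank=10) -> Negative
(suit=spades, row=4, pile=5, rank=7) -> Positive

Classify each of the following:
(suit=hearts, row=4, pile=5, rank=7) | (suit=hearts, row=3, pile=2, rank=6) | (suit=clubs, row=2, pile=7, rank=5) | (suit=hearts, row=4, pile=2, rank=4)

Positive, Positive, Negative, Positive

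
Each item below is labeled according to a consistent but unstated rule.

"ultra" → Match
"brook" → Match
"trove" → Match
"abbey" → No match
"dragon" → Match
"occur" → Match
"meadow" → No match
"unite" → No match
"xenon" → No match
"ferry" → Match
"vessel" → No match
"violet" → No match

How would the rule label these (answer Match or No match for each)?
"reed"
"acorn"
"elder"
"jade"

All 'Match' examples share one property — contains 'r' — and every 'No match' example lacks it.
"reed": has 'r' — satisfies this, so Match.
"acorn": has 'r' — satisfies this, so Match.
"elder": has 'r' — satisfies this, so Match.
"jade": no 'r' — lacks this property, so No match.

Match, Match, Match, No match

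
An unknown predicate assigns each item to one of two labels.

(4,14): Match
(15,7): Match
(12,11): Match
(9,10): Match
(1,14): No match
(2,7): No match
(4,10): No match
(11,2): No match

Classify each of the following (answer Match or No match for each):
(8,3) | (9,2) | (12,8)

No match, No match, Match

A rule that fits every label: sum ≥ 18 — true of each 'Match' example, false of each 'No match' one.
(8,3): 8+3 = 11 — does not satisfy this, so No match.
(9,2): 9+2 = 11 — does not satisfy this, so No match.
(12,8): 12+8 = 20 — passes, so Match.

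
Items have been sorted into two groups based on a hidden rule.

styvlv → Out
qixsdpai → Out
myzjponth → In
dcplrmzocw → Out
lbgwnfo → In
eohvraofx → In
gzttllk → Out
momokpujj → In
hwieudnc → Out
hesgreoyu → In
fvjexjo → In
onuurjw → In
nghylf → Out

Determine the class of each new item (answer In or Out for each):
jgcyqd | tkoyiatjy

Out, In

The simplest hypothesis consistent with all the labels is: odd length AND contains 'o'.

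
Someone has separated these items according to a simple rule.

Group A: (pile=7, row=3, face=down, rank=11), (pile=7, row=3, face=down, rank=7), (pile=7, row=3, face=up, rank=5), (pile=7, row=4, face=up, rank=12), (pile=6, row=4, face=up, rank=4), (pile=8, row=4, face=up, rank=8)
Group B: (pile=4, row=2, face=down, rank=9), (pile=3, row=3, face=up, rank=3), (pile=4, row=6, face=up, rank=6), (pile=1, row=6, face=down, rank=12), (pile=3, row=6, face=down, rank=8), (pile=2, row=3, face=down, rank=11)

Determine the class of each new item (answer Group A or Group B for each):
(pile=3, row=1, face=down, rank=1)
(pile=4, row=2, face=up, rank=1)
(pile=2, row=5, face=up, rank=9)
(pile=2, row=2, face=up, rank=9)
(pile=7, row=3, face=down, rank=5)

The rule appears to be: pile ≥ 6.
(pile=3, row=1, face=down, rank=1): pile = 3, lacks this property → Group B.
(pile=4, row=2, face=up, rank=1): pile = 4, lacks this property → Group B.
(pile=2, row=5, face=up, rank=9): pile = 2, lacks this property → Group B.
(pile=2, row=2, face=up, rank=9): pile = 2, lacks this property → Group B.
(pile=7, row=3, face=down, rank=5): pile = 7, satisfies this → Group A.

Group B, Group B, Group B, Group B, Group A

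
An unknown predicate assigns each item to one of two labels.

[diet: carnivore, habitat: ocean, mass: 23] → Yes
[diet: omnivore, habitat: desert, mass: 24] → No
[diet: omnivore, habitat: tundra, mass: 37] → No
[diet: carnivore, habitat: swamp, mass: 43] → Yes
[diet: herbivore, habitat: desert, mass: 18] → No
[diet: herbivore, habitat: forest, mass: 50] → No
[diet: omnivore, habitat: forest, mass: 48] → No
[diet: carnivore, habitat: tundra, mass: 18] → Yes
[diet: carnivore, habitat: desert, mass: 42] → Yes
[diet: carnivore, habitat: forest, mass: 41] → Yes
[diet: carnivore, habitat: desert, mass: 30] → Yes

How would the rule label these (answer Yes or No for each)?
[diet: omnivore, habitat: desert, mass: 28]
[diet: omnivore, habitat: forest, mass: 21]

No, No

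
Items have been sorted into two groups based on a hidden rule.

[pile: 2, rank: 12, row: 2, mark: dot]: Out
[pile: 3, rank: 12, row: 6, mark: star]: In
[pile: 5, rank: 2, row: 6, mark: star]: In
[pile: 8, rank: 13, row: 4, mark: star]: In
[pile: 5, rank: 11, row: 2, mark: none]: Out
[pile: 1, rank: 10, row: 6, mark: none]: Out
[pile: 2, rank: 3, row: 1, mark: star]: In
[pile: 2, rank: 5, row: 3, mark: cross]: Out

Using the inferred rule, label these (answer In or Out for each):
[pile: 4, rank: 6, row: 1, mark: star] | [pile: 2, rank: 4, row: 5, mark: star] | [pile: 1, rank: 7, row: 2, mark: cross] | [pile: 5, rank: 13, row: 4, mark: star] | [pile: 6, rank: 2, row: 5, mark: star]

The simplest hypothesis consistent with all the labels is: mark is star.

In, In, Out, In, In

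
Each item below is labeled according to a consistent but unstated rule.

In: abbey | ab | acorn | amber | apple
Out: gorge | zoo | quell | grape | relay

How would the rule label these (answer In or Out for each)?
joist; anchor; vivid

Out, In, Out

The common property of the 'In' items is: starts with 'a'. No 'Out' item has it.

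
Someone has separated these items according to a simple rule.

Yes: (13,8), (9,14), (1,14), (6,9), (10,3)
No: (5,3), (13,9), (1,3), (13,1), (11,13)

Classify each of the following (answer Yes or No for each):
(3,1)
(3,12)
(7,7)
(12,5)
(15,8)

No, Yes, No, Yes, Yes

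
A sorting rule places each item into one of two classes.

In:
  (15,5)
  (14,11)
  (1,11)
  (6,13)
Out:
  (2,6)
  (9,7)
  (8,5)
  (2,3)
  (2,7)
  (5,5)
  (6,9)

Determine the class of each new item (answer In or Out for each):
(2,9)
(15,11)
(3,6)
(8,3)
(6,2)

The common property of the 'In' items is: max ≥ 11. No 'Out' item has it.
(2,9): Out (max 9). (15,11): In (max 15). (3,6): Out (max 6). (8,3): Out (max 8). (6,2): Out (max 6).

Out, In, Out, Out, Out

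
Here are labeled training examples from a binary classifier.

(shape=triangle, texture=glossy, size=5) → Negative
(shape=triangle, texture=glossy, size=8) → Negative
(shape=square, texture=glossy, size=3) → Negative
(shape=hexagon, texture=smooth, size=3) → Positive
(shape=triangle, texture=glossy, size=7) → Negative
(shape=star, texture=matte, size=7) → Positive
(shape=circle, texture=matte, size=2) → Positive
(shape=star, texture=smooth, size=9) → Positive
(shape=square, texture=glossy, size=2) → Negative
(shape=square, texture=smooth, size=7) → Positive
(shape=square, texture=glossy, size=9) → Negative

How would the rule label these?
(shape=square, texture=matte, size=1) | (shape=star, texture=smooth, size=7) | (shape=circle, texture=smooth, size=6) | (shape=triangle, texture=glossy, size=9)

Checking candidate rules against both groups, what survives is: texture is not glossy.
(shape=square, texture=matte, size=1) — texture is matte, hence Positive. (shape=star, texture=smooth, size=7) — texture is smooth, hence Positive. (shape=circle, texture=smooth, size=6) — texture is smooth, hence Positive. (shape=triangle, texture=glossy, size=9) — texture is glossy, hence Negative.

Positive, Positive, Positive, Negative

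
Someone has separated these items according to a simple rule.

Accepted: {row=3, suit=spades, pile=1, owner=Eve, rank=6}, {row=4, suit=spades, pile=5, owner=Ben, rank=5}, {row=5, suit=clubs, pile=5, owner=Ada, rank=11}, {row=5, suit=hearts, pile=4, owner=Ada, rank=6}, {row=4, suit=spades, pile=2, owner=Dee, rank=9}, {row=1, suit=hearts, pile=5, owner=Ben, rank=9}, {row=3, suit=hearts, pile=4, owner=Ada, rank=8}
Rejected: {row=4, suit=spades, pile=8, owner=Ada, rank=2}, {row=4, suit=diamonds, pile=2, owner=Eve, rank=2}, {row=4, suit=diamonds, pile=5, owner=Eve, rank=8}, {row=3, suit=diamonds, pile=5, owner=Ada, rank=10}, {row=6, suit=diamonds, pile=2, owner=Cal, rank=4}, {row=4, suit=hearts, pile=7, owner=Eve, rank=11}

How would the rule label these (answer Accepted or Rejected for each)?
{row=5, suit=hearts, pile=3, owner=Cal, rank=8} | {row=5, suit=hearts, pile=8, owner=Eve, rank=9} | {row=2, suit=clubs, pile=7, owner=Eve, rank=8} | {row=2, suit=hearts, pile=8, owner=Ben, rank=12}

Accepted, Rejected, Rejected, Rejected

One predicate separates the groups cleanly: suit is not diamonds AND pile ≤ 5.
{row=5, suit=hearts, pile=3, owner=Cal, rank=8} → suit is hearts, pile = 3 → Accepted.
{row=5, suit=hearts, pile=8, owner=Eve, rank=9} → suit is hearts, pile = 8 → Rejected.
{row=2, suit=clubs, pile=7, owner=Eve, rank=8} → suit is clubs, pile = 7 → Rejected.
{row=2, suit=hearts, pile=8, owner=Ben, rank=12} → suit is hearts, pile = 8 → Rejected.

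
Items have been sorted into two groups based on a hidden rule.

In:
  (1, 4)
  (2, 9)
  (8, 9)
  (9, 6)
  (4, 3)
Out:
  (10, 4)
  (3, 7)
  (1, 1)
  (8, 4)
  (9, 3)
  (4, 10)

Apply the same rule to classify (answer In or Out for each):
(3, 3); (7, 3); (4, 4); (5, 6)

The rule appears to be: sum is odd.

Out, Out, Out, In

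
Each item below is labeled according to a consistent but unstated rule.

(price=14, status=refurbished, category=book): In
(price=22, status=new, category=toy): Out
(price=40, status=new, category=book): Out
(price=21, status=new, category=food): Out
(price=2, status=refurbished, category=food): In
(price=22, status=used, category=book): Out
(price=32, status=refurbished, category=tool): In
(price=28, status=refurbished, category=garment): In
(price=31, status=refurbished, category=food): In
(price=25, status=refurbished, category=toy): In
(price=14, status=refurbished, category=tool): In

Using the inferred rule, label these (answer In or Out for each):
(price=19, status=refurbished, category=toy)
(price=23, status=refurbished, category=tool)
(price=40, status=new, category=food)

All 'In' examples share one property — status is refurbished — and every 'Out' example lacks it.
(price=19, status=refurbished, category=toy) — status is refurbished, hence In. (price=23, status=refurbished, category=tool) — status is refurbished, hence In. (price=40, status=new, category=food) — status is new, hence Out.

In, In, Out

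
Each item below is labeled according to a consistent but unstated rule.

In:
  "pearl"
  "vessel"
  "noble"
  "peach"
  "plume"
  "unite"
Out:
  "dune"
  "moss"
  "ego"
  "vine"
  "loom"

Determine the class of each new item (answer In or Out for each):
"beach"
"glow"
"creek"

In, Out, In

All 'In' examples share one property — length ≥ 5 — and every 'Out' example lacks it.
"beach": In (length 5).
"glow": Out (length 4).
"creek": In (length 5).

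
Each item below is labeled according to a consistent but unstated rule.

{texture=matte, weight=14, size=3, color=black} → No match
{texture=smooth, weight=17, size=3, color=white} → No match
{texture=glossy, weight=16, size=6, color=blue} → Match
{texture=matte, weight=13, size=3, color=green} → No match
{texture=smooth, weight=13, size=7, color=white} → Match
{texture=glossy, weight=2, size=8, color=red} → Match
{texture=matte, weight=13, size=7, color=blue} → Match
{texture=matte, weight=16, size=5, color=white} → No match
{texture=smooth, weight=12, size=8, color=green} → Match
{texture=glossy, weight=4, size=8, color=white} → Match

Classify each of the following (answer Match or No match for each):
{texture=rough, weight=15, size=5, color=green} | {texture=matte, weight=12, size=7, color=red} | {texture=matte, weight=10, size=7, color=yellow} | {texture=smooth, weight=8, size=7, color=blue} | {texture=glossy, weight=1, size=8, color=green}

Every 'Match' example satisfies: size ≥ 6. None of the 'No match' examples do.
{texture=rough, weight=15, size=5, color=green} → size = 5 → No match.
{texture=matte, weight=12, size=7, color=red} → size = 7 → Match.
{texture=matte, weight=10, size=7, color=yellow} → size = 7 → Match.
{texture=smooth, weight=8, size=7, color=blue} → size = 7 → Match.
{texture=glossy, weight=1, size=8, color=green} → size = 8 → Match.

No match, Match, Match, Match, Match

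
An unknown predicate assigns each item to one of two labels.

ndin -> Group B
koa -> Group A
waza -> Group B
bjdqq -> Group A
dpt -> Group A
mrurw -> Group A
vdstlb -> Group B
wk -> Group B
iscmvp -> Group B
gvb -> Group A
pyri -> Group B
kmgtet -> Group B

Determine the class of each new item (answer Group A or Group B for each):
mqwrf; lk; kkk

The common property of the 'Group A' items is: odd length. No 'Group B' item has it.
mqwrf — length 5, hence Group A. lk — length 2, hence Group B. kkk — length 3, hence Group A.

Group A, Group B, Group A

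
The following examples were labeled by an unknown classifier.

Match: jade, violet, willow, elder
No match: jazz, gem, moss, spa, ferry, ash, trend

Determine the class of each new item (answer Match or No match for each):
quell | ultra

Match, Match

'Match' ⟺ has ≥ 2 vowels.
quell: 2 vowels — fits, so Match. ultra: 2 vowels — fits, so Match.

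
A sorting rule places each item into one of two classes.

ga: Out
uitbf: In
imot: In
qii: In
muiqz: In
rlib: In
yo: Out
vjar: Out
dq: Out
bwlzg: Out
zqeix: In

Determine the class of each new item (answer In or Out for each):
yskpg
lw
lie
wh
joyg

Out, Out, In, Out, Out

Rule: contains 'i'. This holds for each 'In' example and fails for each 'Out' one.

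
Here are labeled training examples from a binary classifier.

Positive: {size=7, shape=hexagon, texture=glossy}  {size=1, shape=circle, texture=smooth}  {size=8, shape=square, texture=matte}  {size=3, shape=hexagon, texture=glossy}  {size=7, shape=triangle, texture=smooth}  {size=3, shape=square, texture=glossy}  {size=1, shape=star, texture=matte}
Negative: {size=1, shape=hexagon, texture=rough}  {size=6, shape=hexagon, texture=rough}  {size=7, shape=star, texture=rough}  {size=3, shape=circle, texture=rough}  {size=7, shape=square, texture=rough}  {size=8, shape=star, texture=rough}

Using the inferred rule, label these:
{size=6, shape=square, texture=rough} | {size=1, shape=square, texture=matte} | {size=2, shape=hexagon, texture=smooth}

Negative, Positive, Positive

Comparing the two groups points to one rule — texture is not rough.
Negative: {size=6, shape=square, texture=rough}, since texture is rough.
Positive: {size=1, shape=square, texture=matte}, since texture is matte.
Positive: {size=2, shape=hexagon, texture=smooth}, since texture is smooth.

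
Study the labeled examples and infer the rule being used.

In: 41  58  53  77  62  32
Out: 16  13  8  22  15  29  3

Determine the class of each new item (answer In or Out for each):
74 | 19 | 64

The classifier is using: at least 32.
74 → 74 ≥ 32 → In.
19 → 19 < 32 → Out.
64 → 64 ≥ 32 → In.

In, Out, In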